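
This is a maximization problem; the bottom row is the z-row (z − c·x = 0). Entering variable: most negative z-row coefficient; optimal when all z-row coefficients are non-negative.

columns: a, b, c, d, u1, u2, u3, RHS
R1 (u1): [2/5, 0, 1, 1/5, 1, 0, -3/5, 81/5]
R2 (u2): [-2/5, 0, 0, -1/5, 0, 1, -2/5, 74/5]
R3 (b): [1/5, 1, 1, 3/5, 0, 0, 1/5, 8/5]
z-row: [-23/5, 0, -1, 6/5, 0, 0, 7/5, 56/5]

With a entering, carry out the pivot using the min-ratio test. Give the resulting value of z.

Ratio test on column a — row 1: (81/5)/(2/5) = 81/2; row 2: entry -2/5 ≤ 0; row 3: (8/5)/(1/5) = 8. Minimum is 8 at row 3 (b leaves); pivot element 1/5.
Pivot on row 3; the z-row RHS becomes 56/5 − (-23/5)·8 = 48.

48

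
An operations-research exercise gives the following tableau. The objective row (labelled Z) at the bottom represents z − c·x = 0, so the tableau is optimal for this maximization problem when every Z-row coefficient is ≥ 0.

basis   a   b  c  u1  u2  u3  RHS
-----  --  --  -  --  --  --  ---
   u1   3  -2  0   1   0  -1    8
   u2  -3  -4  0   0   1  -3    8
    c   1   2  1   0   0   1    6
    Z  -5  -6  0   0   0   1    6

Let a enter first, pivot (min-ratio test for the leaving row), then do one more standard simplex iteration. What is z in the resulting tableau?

31

Ratio test on column a — row 1: 8/3 = 8/3; row 2: entry -3 ≤ 0; row 3: 6/1 = 6. Minimum is 8/3 at row 1 (u1 leaves); pivot element 3.
Pivot on row 1; the Z-row RHS becomes 6 − (-5)·(8/3) = 58/3.
Next entering variable (most negative Z-row entry -28/3): b.
Ratio test on column b — row 1: entry -2/3 ≤ 0; row 2: entry -6 ≤ 0; row 3: (10/3)/(8/3) = 5/4. Minimum is 5/4 at row 3 (c leaves); pivot element 8/3.
After the second pivot the Z-row RHS is 58/3 − (-28/3)·(5/4) = 31.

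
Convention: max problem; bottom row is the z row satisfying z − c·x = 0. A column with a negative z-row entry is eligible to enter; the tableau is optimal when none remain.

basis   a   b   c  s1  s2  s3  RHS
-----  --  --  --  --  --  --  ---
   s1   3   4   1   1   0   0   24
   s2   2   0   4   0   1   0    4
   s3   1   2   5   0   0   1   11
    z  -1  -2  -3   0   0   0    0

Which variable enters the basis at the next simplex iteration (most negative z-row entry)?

c

Negative z-row entries: a: -1, b: -2, c: -3.
The most negative is -3 in column c, so c enters.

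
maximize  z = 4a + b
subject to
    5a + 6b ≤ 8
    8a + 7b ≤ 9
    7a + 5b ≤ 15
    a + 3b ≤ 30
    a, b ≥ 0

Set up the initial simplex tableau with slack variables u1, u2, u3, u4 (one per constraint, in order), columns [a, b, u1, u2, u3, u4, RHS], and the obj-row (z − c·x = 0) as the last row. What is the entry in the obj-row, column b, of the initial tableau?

-1

The obj-row carries the negated objective coefficients: the b entry is -1.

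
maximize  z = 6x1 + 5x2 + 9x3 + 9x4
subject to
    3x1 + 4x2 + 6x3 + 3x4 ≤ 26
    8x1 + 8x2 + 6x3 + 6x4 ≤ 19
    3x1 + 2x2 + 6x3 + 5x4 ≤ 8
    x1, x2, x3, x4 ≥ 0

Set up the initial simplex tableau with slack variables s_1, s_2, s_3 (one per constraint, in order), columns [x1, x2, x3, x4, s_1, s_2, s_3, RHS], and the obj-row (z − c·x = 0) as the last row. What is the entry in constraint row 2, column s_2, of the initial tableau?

Slack s_2 belongs to constraint 2; its column is the unit vector e_2, so the entry in row 2 is 1.

1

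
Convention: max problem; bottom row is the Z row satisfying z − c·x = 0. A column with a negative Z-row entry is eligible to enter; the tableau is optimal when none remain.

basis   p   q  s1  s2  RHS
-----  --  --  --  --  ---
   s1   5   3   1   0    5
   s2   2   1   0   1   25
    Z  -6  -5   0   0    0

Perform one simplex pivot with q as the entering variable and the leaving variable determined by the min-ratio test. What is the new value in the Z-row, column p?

7/3

Ratio test on column q — row 1: 5/3 = 5/3; row 2: 25/1 = 25. Minimum is 5/3 at row 1 (s1 leaves); pivot element 3.
Divide row 1 by 3; eliminate column q from the other rows.
Z-row update in column p: -6 − (-5)·(5/3) = 7/3.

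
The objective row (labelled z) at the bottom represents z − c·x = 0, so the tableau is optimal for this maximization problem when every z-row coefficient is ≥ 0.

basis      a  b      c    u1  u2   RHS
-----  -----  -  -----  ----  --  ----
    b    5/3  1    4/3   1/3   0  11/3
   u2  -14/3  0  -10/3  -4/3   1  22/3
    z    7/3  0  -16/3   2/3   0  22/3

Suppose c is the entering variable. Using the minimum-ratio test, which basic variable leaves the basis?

Column c entries and ratios — b: (11/3)/(4/3) = 11/4; u2: -10/3 ≤ 0, skip.
Smallest ratio is 11/4 in the row of b, so b leaves.

b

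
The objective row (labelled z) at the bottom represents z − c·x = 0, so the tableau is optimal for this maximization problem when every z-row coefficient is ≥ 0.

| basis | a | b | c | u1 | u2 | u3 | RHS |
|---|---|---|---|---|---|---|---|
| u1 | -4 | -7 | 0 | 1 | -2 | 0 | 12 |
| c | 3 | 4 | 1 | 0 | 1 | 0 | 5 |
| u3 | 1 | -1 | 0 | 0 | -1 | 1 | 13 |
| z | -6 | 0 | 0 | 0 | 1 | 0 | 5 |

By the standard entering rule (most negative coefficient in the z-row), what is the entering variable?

Negative z-row entries: a: -6.
The most negative is -6 in column a, so a enters.

a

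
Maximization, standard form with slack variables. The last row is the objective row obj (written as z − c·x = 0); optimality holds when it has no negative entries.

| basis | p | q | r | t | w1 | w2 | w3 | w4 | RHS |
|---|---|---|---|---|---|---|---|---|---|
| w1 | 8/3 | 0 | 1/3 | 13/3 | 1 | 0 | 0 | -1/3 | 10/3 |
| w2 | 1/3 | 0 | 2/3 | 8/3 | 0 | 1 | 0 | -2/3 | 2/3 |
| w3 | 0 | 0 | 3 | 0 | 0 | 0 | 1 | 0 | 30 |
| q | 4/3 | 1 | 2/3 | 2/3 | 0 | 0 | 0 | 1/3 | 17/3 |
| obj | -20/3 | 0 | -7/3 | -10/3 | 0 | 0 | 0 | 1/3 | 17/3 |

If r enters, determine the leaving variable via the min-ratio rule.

Column r entries and ratios — w1: (10/3)/(1/3) = 10; w2: (2/3)/(2/3) = 1; w3: 30/3 = 10; q: (17/3)/(2/3) = 17/2.
Smallest ratio is 1 in the row of w2, so w2 leaves.

w2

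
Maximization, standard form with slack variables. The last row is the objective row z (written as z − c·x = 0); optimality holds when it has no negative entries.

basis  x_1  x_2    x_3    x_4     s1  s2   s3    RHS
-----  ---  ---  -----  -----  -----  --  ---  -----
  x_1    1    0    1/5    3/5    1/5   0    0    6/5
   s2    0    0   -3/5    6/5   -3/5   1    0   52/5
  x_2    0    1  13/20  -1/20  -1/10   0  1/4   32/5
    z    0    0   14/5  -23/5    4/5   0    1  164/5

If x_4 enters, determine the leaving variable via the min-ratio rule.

Column x_4 entries and ratios — x_1: (6/5)/(3/5) = 2; s2: (52/5)/(6/5) = 26/3; x_2: -1/20 ≤ 0, skip.
Smallest ratio is 2 in the row of x_1, so x_1 leaves.

x_1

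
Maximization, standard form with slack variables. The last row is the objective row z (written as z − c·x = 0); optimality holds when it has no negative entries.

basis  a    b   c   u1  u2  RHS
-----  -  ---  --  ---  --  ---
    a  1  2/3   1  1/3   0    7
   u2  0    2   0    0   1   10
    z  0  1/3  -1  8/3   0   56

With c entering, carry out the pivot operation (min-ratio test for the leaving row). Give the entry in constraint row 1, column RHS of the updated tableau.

7

Ratio test on column c — row 1: 7/1 = 7; row 2: entry 0 ≤ 0. Minimum is 7 at row 1 (a leaves); pivot element 1.
Divide row 1 by 1; eliminate column c from the other rows.
In the new row 1, the RHS entry is the old entry divided by the pivot: 7/1 = 7.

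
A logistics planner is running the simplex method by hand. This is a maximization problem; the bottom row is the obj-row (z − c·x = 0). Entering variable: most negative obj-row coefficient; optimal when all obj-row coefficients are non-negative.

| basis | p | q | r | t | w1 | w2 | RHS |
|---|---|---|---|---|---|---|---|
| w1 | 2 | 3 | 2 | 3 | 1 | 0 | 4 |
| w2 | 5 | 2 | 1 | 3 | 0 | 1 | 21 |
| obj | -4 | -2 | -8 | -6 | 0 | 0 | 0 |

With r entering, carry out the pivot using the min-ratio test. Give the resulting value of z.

16

Ratio test on column r — row 1: 4/2 = 2; row 2: 21/1 = 21. Minimum is 2 at row 1 (w1 leaves); pivot element 2.
Pivot on row 1; the obj-row RHS becomes 0 − (-8)·2 = 16.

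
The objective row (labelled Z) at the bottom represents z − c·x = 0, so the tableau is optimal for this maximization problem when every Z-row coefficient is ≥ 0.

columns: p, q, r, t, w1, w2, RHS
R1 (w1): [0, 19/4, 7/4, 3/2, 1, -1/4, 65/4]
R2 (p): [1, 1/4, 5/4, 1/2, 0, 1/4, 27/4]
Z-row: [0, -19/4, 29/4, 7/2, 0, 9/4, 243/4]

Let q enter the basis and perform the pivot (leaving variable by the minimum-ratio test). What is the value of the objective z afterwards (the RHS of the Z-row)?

77

Ratio test on column q — row 1: (65/4)/(19/4) = 65/19; row 2: (27/4)/(1/4) = 27. Minimum is 65/19 at row 1 (w1 leaves); pivot element 19/4.
Pivot on row 1; the Z-row RHS becomes 243/4 − (-19/4)·(65/19) = 77.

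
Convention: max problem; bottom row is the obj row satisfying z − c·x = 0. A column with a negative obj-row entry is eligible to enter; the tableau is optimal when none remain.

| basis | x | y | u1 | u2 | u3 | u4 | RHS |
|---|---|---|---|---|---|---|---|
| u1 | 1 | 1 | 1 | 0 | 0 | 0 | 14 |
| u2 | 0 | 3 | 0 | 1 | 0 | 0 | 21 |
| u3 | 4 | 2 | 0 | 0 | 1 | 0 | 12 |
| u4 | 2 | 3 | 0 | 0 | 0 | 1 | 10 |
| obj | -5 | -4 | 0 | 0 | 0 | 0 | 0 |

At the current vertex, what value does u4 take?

u4 is basic (row 4); its value is the RHS of that row, 10.

10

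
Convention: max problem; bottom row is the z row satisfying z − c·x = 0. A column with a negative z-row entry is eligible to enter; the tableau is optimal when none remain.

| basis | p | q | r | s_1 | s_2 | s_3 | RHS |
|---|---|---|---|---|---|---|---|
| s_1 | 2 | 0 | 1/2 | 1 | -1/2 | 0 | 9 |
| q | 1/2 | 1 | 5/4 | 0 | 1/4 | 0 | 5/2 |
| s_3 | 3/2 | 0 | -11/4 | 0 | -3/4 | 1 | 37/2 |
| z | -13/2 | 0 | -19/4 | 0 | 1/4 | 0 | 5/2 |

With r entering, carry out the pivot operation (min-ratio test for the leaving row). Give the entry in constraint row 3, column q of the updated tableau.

11/5

Ratio test on column r — row 1: 9/(1/2) = 18; row 2: (5/2)/(5/4) = 2; row 3: entry -11/4 ≤ 0. Minimum is 2 at row 2 (q leaves); pivot element 5/4.
Divide row 2 by 5/4; eliminate column r from the other rows.
Row 3 update in column q: 0 − (-11/4)·(4/5) = 11/5.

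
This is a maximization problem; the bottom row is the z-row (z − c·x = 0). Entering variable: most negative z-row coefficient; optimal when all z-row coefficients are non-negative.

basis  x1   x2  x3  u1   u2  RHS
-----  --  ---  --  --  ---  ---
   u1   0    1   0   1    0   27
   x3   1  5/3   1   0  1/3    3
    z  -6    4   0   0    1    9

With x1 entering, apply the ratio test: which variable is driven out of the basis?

x3

Column x1 entries and ratios — u1: 0 ≤ 0, skip; x3: 3/1 = 3.
Smallest ratio is 3 in the row of x3, so x3 leaves.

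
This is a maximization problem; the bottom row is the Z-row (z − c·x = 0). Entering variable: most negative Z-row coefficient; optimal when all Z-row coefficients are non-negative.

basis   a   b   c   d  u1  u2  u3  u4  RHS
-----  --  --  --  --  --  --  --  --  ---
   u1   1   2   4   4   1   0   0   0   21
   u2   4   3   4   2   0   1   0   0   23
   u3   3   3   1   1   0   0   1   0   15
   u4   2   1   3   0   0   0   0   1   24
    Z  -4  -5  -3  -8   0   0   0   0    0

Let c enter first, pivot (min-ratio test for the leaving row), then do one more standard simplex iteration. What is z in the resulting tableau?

42

Ratio test on column c — row 1: 21/4 = 21/4; row 2: 23/4 = 23/4; row 3: 15/1 = 15; row 4: 24/3 = 8. Minimum is 21/4 at row 1 (u1 leaves); pivot element 4.
Pivot on row 1; the Z-row RHS becomes 0 − (-3)·(21/4) = 63/4.
Next entering variable (most negative Z-row entry -5): d.
Ratio test on column d — row 1: (21/4)/1 = 21/4; row 2: entry -2 ≤ 0; row 3: entry 0 ≤ 0; row 4: entry -3 ≤ 0. Minimum is 21/4 at row 1 (c leaves); pivot element 1.
After the second pivot the Z-row RHS is 63/4 − (-5)·(21/4) = 42.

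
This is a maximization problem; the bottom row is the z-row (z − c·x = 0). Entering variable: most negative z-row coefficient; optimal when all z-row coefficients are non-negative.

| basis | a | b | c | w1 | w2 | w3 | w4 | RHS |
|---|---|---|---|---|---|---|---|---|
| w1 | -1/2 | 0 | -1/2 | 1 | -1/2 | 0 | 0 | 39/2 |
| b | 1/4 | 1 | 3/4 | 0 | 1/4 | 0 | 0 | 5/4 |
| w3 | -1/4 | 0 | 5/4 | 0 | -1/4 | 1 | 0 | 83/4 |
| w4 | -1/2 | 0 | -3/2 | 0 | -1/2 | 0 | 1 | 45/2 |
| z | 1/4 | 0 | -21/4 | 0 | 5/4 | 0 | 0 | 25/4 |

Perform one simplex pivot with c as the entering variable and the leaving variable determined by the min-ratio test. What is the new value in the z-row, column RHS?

Ratio test on column c — row 1: entry -1/2 ≤ 0; row 2: (5/4)/(3/4) = 5/3; row 3: (83/4)/(5/4) = 83/5; row 4: entry -3/2 ≤ 0. Minimum is 5/3 at row 2 (b leaves); pivot element 3/4.
Divide row 2 by 3/4; eliminate column c from the other rows.
z-row update in column RHS: 25/4 − (-21/4)·(5/3) = 15.

15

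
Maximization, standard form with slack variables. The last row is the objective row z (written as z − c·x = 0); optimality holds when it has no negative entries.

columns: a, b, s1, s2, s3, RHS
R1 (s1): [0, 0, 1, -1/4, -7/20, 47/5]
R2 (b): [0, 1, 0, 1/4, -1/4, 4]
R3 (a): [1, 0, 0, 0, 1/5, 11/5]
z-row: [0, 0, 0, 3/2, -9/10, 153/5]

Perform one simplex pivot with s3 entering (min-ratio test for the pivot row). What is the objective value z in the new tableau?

81/2

Ratio test on column s3 — row 1: entry -7/20 ≤ 0; row 2: entry -1/4 ≤ 0; row 3: (11/5)/(1/5) = 11. Minimum is 11 at row 3 (a leaves); pivot element 1/5.
Pivot on row 3; the z-row RHS becomes 153/5 − (-9/10)·11 = 81/2.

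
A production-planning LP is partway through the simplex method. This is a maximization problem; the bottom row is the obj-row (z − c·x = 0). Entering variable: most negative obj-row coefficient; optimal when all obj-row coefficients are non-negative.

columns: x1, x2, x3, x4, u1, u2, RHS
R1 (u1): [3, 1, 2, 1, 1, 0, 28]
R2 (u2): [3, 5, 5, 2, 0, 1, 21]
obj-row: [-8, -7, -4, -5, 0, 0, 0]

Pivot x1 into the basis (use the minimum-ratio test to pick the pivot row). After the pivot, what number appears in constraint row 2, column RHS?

7

Ratio test on column x1 — row 1: 28/3 = 28/3; row 2: 21/3 = 7. Minimum is 7 at row 2 (u2 leaves); pivot element 3.
Divide row 2 by 3; eliminate column x1 from the other rows.
In the new row 2, the RHS entry is the old entry divided by the pivot: 21/3 = 7.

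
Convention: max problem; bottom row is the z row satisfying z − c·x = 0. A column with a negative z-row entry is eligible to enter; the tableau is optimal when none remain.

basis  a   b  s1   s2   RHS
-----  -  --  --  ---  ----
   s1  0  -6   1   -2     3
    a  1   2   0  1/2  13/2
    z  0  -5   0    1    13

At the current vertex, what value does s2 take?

s2 is not in the basis, so in the current basic feasible solution s2 = 0.

0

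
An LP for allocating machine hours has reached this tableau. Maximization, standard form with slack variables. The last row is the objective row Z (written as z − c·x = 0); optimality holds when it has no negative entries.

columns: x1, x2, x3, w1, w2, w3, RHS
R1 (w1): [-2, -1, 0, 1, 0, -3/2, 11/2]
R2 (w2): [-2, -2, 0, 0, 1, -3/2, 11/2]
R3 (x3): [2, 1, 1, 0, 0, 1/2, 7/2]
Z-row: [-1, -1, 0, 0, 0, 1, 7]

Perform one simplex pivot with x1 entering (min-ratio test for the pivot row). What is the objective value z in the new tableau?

Ratio test on column x1 — row 1: entry -2 ≤ 0; row 2: entry -2 ≤ 0; row 3: (7/2)/2 = 7/4. Minimum is 7/4 at row 3 (x3 leaves); pivot element 2.
Pivot on row 3; the Z-row RHS becomes 7 − (-1)·(7/4) = 35/4.

35/4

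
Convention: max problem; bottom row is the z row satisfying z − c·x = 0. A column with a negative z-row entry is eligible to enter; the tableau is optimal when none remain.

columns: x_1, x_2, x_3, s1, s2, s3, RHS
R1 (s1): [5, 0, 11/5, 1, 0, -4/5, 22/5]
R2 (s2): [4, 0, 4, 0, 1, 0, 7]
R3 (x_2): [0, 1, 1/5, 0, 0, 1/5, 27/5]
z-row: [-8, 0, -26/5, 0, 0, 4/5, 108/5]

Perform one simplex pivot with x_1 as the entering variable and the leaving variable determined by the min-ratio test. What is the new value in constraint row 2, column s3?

16/25

Ratio test on column x_1 — row 1: (22/5)/5 = 22/25; row 2: 7/4 = 7/4; row 3: entry 0 ≤ 0. Minimum is 22/25 at row 1 (s1 leaves); pivot element 5.
Divide row 1 by 5; eliminate column x_1 from the other rows.
Row 2 update in column s3: 0 − 4·(-4/25) = 16/25.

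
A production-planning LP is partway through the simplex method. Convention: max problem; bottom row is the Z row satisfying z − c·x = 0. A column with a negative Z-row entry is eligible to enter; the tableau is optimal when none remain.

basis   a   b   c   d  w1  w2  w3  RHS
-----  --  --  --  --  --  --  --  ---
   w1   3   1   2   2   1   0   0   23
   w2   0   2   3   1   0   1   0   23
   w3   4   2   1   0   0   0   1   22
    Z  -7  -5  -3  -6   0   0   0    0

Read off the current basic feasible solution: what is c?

0

c is not in the basis, so in the current basic feasible solution c = 0.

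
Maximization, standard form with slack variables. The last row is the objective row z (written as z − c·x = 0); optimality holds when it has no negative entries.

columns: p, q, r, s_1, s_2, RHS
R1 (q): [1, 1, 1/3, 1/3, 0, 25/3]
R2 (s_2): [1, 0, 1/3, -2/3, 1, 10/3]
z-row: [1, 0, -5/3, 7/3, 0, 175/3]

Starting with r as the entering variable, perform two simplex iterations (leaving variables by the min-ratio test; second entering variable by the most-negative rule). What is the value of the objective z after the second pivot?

Ratio test on column r — row 1: (25/3)/(1/3) = 25; row 2: (10/3)/(1/3) = 10. Minimum is 10 at row 2 (s_2 leaves); pivot element 1/3.
Pivot on row 2; the z-row RHS becomes 175/3 − (-5/3)·10 = 75.
Next entering variable (most negative z-row entry -1): s_1.
Ratio test on column s_1 — row 1: 5/1 = 5; row 2: entry -2 ≤ 0. Minimum is 5 at row 1 (q leaves); pivot element 1.
After the second pivot the z-row RHS is 75 − (-1)·5 = 80.

80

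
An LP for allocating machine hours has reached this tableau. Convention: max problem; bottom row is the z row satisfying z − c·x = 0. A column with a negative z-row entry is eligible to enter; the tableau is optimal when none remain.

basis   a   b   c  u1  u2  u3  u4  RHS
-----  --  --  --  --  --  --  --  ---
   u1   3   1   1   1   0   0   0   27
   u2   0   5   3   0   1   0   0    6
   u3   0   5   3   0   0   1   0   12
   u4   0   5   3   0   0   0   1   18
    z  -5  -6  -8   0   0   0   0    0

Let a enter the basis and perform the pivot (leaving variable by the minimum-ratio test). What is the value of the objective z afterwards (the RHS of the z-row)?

45

Ratio test on column a — row 1: 27/3 = 9; row 2: entry 0 ≤ 0; row 3: entry 0 ≤ 0; row 4: entry 0 ≤ 0. Minimum is 9 at row 1 (u1 leaves); pivot element 3.
Pivot on row 1; the z-row RHS becomes 0 − (-5)·9 = 45.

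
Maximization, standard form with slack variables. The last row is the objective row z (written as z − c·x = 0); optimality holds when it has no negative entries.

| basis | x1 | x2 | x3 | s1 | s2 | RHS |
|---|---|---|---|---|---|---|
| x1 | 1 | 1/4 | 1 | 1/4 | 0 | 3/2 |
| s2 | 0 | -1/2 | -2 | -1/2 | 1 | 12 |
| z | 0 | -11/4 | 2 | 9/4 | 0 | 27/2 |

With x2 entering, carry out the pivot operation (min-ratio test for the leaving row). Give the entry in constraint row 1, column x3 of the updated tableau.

4

Ratio test on column x2 — row 1: (3/2)/(1/4) = 6; row 2: entry -1/2 ≤ 0. Minimum is 6 at row 1 (x1 leaves); pivot element 1/4.
Divide row 1 by 1/4; eliminate column x2 from the other rows.
In the new row 1, the x3 entry is the old entry divided by the pivot: 1/(1/4) = 4.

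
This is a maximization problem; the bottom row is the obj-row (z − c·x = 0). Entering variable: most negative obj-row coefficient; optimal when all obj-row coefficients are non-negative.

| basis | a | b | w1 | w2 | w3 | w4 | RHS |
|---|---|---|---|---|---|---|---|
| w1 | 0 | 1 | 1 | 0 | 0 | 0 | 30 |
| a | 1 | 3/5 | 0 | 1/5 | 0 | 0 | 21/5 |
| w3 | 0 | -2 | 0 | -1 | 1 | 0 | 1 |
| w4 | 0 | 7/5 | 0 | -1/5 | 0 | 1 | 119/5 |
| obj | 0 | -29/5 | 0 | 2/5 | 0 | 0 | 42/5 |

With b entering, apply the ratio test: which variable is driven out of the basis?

Column b entries and ratios — w1: 30/1 = 30; a: (21/5)/(3/5) = 7; w3: -2 ≤ 0, skip; w4: (119/5)/(7/5) = 17.
Smallest ratio is 7 in the row of a, so a leaves.

a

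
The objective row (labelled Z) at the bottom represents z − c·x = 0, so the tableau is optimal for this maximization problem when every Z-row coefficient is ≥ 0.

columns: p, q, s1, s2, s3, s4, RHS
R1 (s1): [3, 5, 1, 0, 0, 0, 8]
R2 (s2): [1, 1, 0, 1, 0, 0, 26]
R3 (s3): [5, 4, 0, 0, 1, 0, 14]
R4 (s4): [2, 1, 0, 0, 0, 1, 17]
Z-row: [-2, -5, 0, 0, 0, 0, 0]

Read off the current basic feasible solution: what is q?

0

q is not in the basis, so in the current basic feasible solution q = 0.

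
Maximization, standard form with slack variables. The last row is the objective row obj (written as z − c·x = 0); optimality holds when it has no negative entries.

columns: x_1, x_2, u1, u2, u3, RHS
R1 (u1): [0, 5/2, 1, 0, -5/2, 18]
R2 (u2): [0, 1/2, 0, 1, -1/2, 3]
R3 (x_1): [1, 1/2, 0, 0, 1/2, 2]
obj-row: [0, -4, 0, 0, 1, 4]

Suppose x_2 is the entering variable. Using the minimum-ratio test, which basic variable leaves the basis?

Column x_2 entries and ratios — u1: 18/(5/2) = 36/5; u2: 3/(1/2) = 6; x_1: 2/(1/2) = 4.
Smallest ratio is 4 in the row of x_1, so x_1 leaves.

x_1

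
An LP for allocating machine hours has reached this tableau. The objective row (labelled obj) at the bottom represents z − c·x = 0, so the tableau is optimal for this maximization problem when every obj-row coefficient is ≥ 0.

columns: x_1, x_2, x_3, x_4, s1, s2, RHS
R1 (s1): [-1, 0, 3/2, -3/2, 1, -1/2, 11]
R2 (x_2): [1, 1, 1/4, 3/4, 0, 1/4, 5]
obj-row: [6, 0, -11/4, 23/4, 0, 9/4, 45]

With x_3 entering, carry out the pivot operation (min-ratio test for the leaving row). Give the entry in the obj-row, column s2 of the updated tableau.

4/3

Ratio test on column x_3 — row 1: 11/(3/2) = 22/3; row 2: 5/(1/4) = 20. Minimum is 22/3 at row 1 (s1 leaves); pivot element 3/2.
Divide row 1 by 3/2; eliminate column x_3 from the other rows.
obj-row update in column s2: 9/4 − (-11/4)·(-1/3) = 4/3.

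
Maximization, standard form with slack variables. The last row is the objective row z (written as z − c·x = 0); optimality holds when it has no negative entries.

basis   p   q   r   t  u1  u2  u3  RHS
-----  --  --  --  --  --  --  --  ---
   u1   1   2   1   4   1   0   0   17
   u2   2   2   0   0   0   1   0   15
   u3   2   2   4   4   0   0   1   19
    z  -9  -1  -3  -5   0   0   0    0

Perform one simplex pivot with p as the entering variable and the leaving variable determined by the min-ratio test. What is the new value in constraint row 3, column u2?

Ratio test on column p — row 1: 17/1 = 17; row 2: 15/2 = 15/2; row 3: 19/2 = 19/2. Minimum is 15/2 at row 2 (u2 leaves); pivot element 2.
Divide row 2 by 2; eliminate column p from the other rows.
Row 3 update in column u2: 0 − 2·(1/2) = -1.

-1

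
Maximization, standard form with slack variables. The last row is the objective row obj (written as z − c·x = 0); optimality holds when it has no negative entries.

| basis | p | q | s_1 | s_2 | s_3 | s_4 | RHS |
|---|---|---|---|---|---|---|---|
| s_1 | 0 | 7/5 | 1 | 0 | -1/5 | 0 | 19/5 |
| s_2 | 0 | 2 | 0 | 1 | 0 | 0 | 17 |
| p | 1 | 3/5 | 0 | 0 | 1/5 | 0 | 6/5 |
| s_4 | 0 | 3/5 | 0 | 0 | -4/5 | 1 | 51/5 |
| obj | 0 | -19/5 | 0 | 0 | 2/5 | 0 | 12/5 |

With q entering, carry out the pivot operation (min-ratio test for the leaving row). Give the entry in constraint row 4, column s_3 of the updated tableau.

-1

Ratio test on column q — row 1: (19/5)/(7/5) = 19/7; row 2: 17/2 = 17/2; row 3: (6/5)/(3/5) = 2; row 4: (51/5)/(3/5) = 17. Minimum is 2 at row 3 (p leaves); pivot element 3/5.
Divide row 3 by 3/5; eliminate column q from the other rows.
Row 4 update in column s_3: -4/5 − (3/5)·(1/3) = -1.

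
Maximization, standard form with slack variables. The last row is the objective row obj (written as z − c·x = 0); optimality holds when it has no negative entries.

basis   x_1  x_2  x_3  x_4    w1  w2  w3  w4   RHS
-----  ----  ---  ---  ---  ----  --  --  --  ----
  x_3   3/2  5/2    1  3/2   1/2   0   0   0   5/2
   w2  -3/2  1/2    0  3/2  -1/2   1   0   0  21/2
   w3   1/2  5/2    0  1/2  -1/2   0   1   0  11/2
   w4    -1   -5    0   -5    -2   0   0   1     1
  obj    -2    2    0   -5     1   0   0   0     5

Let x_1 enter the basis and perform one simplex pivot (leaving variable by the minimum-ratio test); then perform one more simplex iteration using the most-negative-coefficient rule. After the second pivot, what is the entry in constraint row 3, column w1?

Ratio test on column x_1 — row 1: (5/2)/(3/2) = 5/3; row 2: entry -3/2 ≤ 0; row 3: (11/2)/(1/2) = 11; row 4: entry -1 ≤ 0. Minimum is 5/3 at row 1 (x_3 leaves); pivot element 3/2.
Divide row 1 by 3/2; eliminate column x_1 from the other rows.
Second iteration: most negative obj-row entry is -3 in column x_4, so x_4 enters.
Ratio test on column x_4 — row 1: (5/3)/1 = 5/3; row 2: 13/3 = 13/3; row 3: entry 0 ≤ 0; row 4: entry -4 ≤ 0. Minimum is 5/3 at row 1 (x_1 leaves); pivot element 1.
Divide row 1 by 1; eliminate column x_4 from the other rows.
After both pivots, the entry at constraint row 3, column w1 is -2/3.

-2/3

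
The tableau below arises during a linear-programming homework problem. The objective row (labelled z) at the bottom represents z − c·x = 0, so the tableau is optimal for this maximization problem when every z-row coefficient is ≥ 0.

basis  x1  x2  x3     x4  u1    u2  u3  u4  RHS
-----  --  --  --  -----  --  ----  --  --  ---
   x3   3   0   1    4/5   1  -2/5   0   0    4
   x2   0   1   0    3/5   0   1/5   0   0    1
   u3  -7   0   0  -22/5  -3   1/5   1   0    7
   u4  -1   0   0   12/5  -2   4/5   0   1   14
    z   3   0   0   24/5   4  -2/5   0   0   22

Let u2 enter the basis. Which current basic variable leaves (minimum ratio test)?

Column u2 entries and ratios — x3: -2/5 ≤ 0, skip; x2: 1/(1/5) = 5; u3: 7/(1/5) = 35; u4: 14/(4/5) = 35/2.
Smallest ratio is 5 in the row of x2, so x2 leaves.

x2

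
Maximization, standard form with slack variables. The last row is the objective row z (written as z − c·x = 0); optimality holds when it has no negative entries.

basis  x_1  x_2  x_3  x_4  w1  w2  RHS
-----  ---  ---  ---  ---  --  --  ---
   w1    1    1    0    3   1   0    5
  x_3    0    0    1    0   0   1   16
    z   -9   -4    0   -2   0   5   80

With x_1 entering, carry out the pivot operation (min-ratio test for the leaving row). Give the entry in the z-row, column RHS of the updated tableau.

Ratio test on column x_1 — row 1: 5/1 = 5; row 2: entry 0 ≤ 0. Minimum is 5 at row 1 (w1 leaves); pivot element 1.
Divide row 1 by 1; eliminate column x_1 from the other rows.
z-row update in column RHS: 80 − (-9)·5 = 125.

125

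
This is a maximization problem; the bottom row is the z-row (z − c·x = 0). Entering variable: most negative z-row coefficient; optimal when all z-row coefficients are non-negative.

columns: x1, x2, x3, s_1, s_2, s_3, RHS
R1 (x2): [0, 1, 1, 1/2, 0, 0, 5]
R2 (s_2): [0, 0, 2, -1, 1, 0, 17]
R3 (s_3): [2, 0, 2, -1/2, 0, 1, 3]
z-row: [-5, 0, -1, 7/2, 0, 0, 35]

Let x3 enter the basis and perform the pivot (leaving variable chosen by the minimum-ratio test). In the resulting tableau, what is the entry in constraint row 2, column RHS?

14

Ratio test on column x3 — row 1: 5/1 = 5; row 2: 17/2 = 17/2; row 3: 3/2 = 3/2. Minimum is 3/2 at row 3 (s_3 leaves); pivot element 2.
Divide row 3 by 2; eliminate column x3 from the other rows.
Row 2 update in column RHS: 17 − 2·(3/2) = 14.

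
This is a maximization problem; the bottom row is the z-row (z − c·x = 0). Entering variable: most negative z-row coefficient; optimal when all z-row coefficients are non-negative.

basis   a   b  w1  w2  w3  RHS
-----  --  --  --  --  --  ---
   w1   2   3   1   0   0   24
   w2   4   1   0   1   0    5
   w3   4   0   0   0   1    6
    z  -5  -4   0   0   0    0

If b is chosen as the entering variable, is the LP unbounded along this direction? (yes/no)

no

Column b has positive entries in row(s) 1, 2, so the ratio test bounds it — not unbounded.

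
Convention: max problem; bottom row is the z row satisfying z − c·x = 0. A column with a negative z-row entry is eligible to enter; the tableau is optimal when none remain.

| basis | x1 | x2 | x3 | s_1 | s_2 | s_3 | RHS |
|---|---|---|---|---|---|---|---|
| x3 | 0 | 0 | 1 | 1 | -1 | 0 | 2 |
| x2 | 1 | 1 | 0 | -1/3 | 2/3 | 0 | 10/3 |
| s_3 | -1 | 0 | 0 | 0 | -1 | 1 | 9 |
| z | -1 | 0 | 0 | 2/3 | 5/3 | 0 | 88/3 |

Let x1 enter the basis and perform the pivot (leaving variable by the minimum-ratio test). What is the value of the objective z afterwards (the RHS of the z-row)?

98/3

Ratio test on column x1 — row 1: entry 0 ≤ 0; row 2: (10/3)/1 = 10/3; row 3: entry -1 ≤ 0. Minimum is 10/3 at row 2 (x2 leaves); pivot element 1.
Pivot on row 2; the z-row RHS becomes 88/3 − (-1)·(10/3) = 98/3.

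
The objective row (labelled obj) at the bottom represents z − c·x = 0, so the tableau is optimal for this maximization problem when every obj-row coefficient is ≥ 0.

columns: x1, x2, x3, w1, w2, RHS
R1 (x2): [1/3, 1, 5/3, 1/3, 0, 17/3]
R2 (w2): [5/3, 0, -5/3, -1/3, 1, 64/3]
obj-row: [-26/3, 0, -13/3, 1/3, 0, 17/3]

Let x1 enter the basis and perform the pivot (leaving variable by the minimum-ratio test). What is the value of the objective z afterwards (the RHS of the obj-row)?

583/5

Ratio test on column x1 — row 1: (17/3)/(1/3) = 17; row 2: (64/3)/(5/3) = 64/5. Minimum is 64/5 at row 2 (w2 leaves); pivot element 5/3.
Pivot on row 2; the obj-row RHS becomes 17/3 − (-26/3)·(64/5) = 583/5.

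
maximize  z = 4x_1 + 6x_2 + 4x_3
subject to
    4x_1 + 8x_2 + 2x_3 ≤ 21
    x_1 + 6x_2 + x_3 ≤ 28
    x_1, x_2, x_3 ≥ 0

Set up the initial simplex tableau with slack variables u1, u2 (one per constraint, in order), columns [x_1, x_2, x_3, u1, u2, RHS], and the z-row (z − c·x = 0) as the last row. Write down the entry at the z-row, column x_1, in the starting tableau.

-4

The z-row carries the negated objective coefficients: the x_1 entry is -4.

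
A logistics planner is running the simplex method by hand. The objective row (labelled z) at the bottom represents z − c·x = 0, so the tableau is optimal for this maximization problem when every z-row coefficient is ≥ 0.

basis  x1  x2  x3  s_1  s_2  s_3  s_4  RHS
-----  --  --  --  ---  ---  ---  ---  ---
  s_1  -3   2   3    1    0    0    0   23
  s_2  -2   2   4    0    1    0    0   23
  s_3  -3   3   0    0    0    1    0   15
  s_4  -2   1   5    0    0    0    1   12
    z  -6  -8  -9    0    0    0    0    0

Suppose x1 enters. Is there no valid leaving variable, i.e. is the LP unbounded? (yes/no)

Every constraint-row entry in column x1 is ≤ 0, so increasing x1 is unbounded.

yes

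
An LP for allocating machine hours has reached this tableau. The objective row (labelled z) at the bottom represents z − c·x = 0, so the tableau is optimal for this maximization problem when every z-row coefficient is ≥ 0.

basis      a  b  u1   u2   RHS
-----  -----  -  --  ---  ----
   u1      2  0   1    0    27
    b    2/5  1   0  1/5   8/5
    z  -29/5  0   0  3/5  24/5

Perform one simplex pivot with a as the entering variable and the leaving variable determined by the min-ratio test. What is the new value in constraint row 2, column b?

5/2

Ratio test on column a — row 1: 27/2 = 27/2; row 2: (8/5)/(2/5) = 4. Minimum is 4 at row 2 (b leaves); pivot element 2/5.
Divide row 2 by 2/5; eliminate column a from the other rows.
In the new row 2, the b entry is the old entry divided by the pivot: 1/(2/5) = 5/2.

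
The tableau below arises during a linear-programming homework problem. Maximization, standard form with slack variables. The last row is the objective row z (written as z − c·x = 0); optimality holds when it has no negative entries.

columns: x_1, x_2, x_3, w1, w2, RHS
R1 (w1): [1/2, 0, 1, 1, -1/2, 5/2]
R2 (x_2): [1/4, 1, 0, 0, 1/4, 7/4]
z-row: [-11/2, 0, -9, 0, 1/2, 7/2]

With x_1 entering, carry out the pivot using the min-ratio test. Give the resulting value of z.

Ratio test on column x_1 — row 1: (5/2)/(1/2) = 5; row 2: (7/4)/(1/4) = 7. Minimum is 5 at row 1 (w1 leaves); pivot element 1/2.
Pivot on row 1; the z-row RHS becomes 7/2 − (-11/2)·5 = 31.

31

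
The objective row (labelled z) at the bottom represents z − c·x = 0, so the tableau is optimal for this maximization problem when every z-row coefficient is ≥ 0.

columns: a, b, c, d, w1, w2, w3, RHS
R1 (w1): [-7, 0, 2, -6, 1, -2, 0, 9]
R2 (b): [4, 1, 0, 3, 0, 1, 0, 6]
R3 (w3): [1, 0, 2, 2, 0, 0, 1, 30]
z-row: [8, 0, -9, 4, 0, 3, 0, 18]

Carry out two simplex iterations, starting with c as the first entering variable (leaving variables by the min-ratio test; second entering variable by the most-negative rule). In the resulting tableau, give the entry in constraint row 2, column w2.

Ratio test on column c — row 1: 9/2 = 9/2; row 2: entry 0 ≤ 0; row 3: 30/2 = 15. Minimum is 9/2 at row 1 (w1 leaves); pivot element 2.
Divide row 1 by 2; eliminate column c from the other rows.
Second iteration: most negative z-row entry is -47/2 in column a, so a enters.
Ratio test on column a — row 1: entry -7/2 ≤ 0; row 2: 6/4 = 3/2; row 3: 21/8 = 21/8. Minimum is 3/2 at row 2 (b leaves); pivot element 4.
Divide row 2 by 4; eliminate column a from the other rows.
After both pivots, the entry at constraint row 2, column w2 is 1/4.

1/4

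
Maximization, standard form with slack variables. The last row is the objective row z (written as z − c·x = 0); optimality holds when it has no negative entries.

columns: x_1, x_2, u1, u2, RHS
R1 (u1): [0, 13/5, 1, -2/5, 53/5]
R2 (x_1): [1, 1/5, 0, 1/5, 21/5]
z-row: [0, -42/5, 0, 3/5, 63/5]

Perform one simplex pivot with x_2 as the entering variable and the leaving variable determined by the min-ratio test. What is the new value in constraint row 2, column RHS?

Ratio test on column x_2 — row 1: (53/5)/(13/5) = 53/13; row 2: (21/5)/(1/5) = 21. Minimum is 53/13 at row 1 (u1 leaves); pivot element 13/5.
Divide row 1 by 13/5; eliminate column x_2 from the other rows.
Row 2 update in column RHS: 21/5 − (1/5)·(53/13) = 44/13.

44/13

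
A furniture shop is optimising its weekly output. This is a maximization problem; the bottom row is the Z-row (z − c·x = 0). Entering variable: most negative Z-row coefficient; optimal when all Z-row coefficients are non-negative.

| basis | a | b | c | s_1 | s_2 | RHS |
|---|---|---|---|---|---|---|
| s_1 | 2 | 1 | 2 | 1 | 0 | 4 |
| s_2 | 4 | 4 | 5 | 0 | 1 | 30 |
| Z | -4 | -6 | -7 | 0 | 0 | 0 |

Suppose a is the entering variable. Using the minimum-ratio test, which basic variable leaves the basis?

Column a entries and ratios — s_1: 4/2 = 2; s_2: 30/4 = 15/2.
Smallest ratio is 2 in the row of s_1, so s_1 leaves.

s_1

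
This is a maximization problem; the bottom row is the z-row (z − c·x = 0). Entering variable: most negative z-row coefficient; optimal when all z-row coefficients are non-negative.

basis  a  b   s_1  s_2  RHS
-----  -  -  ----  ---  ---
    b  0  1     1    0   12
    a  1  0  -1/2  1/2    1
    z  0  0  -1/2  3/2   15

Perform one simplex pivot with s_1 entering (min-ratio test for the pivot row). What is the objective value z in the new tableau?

21

Ratio test on column s_1 — row 1: 12/1 = 12; row 2: entry -1/2 ≤ 0. Minimum is 12 at row 1 (b leaves); pivot element 1.
Pivot on row 1; the z-row RHS becomes 15 − (-1/2)·12 = 21.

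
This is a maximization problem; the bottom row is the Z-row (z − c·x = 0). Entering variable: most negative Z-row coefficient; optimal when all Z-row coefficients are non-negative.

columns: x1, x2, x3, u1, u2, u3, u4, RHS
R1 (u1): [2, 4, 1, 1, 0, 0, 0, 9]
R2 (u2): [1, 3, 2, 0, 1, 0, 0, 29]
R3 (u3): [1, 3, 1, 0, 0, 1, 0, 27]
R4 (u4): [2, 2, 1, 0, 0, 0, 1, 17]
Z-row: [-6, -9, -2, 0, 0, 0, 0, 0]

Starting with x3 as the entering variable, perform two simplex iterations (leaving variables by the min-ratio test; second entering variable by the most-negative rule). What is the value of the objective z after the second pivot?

Ratio test on column x3 — row 1: 9/1 = 9; row 2: 29/2 = 29/2; row 3: 27/1 = 27; row 4: 17/1 = 17. Minimum is 9 at row 1 (u1 leaves); pivot element 1.
Pivot on row 1; the Z-row RHS becomes 0 − (-2)·9 = 18.
Next entering variable (most negative Z-row entry -2): x1.
Ratio test on column x1 — row 1: 9/2 = 9/2; row 2: entry -3 ≤ 0; row 3: entry -1 ≤ 0; row 4: entry 0 ≤ 0. Minimum is 9/2 at row 1 (x3 leaves); pivot element 2.
After the second pivot the Z-row RHS is 18 − (-2)·(9/2) = 27.

27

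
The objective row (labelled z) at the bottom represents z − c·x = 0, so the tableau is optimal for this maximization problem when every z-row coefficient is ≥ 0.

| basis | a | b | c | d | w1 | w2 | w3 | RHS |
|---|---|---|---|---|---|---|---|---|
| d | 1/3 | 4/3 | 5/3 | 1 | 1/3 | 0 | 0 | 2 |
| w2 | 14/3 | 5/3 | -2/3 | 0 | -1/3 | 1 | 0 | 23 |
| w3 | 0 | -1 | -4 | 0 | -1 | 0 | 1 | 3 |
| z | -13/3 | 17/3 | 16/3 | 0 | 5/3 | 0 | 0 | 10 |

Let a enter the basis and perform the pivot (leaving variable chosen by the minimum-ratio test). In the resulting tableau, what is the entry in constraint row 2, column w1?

-1/14

Ratio test on column a — row 1: 2/(1/3) = 6; row 2: 23/(14/3) = 69/14; row 3: entry 0 ≤ 0. Minimum is 69/14 at row 2 (w2 leaves); pivot element 14/3.
Divide row 2 by 14/3; eliminate column a from the other rows.
In the new row 2, the w1 entry is the old entry divided by the pivot: (-1/3)/(14/3) = -1/14.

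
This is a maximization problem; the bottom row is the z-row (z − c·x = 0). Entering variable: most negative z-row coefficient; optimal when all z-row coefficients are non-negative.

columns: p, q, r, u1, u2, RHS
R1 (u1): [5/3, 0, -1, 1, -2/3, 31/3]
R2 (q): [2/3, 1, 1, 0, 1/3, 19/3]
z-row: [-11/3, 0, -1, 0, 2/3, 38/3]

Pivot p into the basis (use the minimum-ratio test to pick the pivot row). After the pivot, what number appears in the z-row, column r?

-16/5

Ratio test on column p — row 1: (31/3)/(5/3) = 31/5; row 2: (19/3)/(2/3) = 19/2. Minimum is 31/5 at row 1 (u1 leaves); pivot element 5/3.
Divide row 1 by 5/3; eliminate column p from the other rows.
z-row update in column r: -1 − (-11/3)·(-3/5) = -16/5.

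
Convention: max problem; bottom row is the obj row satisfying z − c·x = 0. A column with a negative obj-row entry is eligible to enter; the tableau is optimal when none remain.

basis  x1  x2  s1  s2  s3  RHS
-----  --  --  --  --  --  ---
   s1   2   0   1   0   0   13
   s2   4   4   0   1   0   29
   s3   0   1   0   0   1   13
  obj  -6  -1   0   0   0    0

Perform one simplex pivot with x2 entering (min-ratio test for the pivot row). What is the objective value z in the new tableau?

Ratio test on column x2 — row 1: entry 0 ≤ 0; row 2: 29/4 = 29/4; row 3: 13/1 = 13. Minimum is 29/4 at row 2 (s2 leaves); pivot element 4.
Pivot on row 2; the obj-row RHS becomes 0 − (-1)·(29/4) = 29/4.

29/4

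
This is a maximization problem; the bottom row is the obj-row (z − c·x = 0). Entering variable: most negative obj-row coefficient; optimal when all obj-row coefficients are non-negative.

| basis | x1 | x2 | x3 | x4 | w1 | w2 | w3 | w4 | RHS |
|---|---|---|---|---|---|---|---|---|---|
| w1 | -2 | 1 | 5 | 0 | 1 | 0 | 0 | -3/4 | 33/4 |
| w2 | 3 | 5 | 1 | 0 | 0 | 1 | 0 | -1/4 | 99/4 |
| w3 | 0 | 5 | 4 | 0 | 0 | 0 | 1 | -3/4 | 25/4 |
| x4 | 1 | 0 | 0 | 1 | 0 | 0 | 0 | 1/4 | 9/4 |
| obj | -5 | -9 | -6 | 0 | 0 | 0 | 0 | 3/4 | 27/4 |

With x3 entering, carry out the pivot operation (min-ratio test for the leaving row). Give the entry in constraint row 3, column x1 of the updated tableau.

0

Ratio test on column x3 — row 1: (33/4)/5 = 33/20; row 2: (99/4)/1 = 99/4; row 3: (25/4)/4 = 25/16; row 4: entry 0 ≤ 0. Minimum is 25/16 at row 3 (w3 leaves); pivot element 4.
Divide row 3 by 4; eliminate column x3 from the other rows.
In the new row 3, the x1 entry is the old entry divided by the pivot: 0/4 = 0.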